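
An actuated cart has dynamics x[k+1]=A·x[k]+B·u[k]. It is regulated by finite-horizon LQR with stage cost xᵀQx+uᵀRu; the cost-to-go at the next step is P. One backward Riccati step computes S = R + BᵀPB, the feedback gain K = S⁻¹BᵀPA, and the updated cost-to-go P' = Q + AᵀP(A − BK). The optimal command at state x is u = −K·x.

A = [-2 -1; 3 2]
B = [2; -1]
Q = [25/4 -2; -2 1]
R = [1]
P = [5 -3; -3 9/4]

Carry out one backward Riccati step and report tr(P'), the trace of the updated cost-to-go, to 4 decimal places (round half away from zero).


11.7465

BᵀP = [13.0000 -8.2500]
S = R + BᵀPB = [1] + [34.2500] = [35.2500]
BᵀPA = [-50.7500 -29.5000]
K = S⁻¹·BᵀPA = [-1.4397 -0.8369]
A−BK = [0.8794 0.6738; 1.5603 1.1631]
AᵀP(A−BK) = [3.1844 2.0284; 2.0284 1.3121]
P' = Q + AᵀP(A−BK) = [9.4344 0.0284; 0.0284 2.3121]
tr(P') = 11.7465


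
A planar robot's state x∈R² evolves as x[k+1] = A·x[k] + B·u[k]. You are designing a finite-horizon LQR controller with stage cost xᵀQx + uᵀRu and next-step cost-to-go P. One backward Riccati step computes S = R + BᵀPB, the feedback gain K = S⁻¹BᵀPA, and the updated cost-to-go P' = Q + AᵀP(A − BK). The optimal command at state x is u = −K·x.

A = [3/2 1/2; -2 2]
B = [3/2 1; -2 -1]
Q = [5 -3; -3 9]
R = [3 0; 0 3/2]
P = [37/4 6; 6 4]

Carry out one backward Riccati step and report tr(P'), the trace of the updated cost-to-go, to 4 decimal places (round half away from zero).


BᵀP = [1.8750 1.0000; 3.2500 2.0000]
S = R + BᵀPB = [3 0; 0 3/2] + [0.8125 0.8750; 0.8750 1.2500] = [3.8125 0.8750; 0.8750 2.7500]
BᵀPA = [0.8125 2.9375; 0.8750 5.6250]
K = S⁻¹·BᵀPA = [0.1511 0.3248; 0.2701 1.9421]
A−BK = [1.0032 -1.9293; -1.4277 4.5916]
AᵀP(A−BK) = [0.4534 0.9743; 0.9743 18.4341]
P' = Q + AᵀP(A−BK) = [5.4534 -2.0257; -2.0257 27.4341]
tr(P') = 32.8875

32.8875


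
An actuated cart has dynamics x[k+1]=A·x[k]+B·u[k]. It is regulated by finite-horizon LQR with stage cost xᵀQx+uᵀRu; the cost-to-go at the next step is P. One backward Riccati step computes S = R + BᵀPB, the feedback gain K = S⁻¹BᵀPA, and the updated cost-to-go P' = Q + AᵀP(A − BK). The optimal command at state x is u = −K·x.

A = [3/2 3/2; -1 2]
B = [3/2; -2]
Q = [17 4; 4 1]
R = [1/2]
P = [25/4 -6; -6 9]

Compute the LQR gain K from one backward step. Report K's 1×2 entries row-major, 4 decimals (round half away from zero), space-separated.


BᵀP = [21.3750 -27.0000]
S = R + BᵀPB = [1/2] + [86.0625] = [86.5625]
BᵀPA = [59.0625 -21.9375]
K = S⁻¹·BᵀPA = [0.6823 -0.2534]
A−BK = [0.4765 1.8801; 0.3646 1.4931]
AᵀP(A−BK) = [0.7635 2.0307; 2.0307 8.5029]
P' = Q + AᵀP(A−BK) = [17.7635 6.0307; 6.0307 9.5029]
tr(P') = 27.2664

0.6823 -0.2534


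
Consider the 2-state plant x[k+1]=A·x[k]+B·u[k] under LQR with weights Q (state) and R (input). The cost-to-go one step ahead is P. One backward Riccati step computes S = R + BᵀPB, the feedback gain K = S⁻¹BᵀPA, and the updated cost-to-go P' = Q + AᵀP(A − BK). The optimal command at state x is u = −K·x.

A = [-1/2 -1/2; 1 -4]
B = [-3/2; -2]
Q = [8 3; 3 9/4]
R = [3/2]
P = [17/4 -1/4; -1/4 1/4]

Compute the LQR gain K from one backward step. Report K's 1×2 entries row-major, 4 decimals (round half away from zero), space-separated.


BᵀP = [-5.8750 -0.1250]
S = R + BᵀPB = [3/2] + [9.0625] = [10.5625]
BᵀPA = [2.8125 3.4375]
K = S⁻¹·BᵀPA = [0.2663 0.3254]
A−BK = [-0.1006 -0.0118; 1.5325 -3.3491]
AᵀP(A−BK) = [0.8136 -1.2278; -1.2278 2.9438]
P' = Q + AᵀP(A−BK) = [8.8136 1.7722; 1.7722 5.1938]
tr(P') = 14.0074

0.2663 0.3254


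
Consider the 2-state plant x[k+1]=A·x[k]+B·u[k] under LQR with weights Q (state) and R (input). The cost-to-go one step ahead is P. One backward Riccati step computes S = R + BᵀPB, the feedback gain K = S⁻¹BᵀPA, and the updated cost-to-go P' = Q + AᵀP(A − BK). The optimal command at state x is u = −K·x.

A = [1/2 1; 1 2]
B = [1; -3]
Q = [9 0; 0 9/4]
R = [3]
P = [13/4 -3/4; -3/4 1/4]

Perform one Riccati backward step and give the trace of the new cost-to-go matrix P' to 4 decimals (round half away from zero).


12.2115

BᵀP = [5.5000 -1.5000]
S = R + BᵀPB = [3] + [10.0000] = [13.0000]
BᵀPA = [1.2500 2.5000]
K = S⁻¹·BᵀPA = [0.0962 0.1923]
A−BK = [0.4038 0.8077; 1.2885 2.5769]
AᵀP(A−BK) = [0.1923 0.3846; 0.3846 0.7692]
P' = Q + AᵀP(A−BK) = [9.1923 0.3846; 0.3846 3.0192]
tr(P') = 12.2115


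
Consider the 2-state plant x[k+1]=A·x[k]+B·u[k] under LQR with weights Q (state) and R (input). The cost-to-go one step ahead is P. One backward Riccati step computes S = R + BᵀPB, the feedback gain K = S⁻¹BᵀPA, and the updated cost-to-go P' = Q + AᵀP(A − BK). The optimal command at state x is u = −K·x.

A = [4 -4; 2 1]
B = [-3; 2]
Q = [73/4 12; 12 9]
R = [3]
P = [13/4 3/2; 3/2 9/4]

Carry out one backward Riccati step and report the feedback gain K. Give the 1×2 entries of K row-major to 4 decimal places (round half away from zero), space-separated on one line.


BᵀP = [-6.7500 0.0000]
S = R + BᵀPB = [3] + [20.2500] = [23.2500]
BᵀPA = [-27.0000 27.0000]
K = S⁻¹·BᵀPA = [-1.1613 1.1613]
A−BK = [0.5161 -0.5161; 4.3226 -1.3226]
AᵀP(A−BK) = [53.6452 -22.1452; -22.1452 10.8952]
P' = Q + AᵀP(A−BK) = [71.8952 -10.1452; -10.1452 19.8952]
tr(P') = 91.7903

-1.1613 1.1613


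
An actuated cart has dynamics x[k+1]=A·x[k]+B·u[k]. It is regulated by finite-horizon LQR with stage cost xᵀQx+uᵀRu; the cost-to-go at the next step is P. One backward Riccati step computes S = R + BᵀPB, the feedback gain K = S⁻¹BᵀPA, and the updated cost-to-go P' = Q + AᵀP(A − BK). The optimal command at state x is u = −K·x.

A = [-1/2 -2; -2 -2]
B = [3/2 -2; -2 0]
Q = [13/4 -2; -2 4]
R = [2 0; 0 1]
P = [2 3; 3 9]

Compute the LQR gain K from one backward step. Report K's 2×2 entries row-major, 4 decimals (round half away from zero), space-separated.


BᵀP = [-3.0000 -13.5000; -4.0000 -6.0000]
S = R + BᵀPB = [2 0; 0 1] + [22.5000 6.0000; 6.0000 8.0000] = [24.5000 6.0000; 6.0000 9.0000]
BᵀPA = [28.5000 33.0000; 14.0000 20.0000]
K = S⁻¹·BᵀPA = [0.9350 0.9593; 0.9322 1.5827]
A−BK = [-0.0379 -0.2737; -0.1301 -0.0813]
AᵀP(A−BK) = [2.8022 3.5014; 3.5014 4.6883]
P' = Q + AᵀP(A−BK) = [6.0522 1.5014; 1.5014 8.6883]
tr(P') = 14.7405

0.9350 0.9593 0.9322 1.5827


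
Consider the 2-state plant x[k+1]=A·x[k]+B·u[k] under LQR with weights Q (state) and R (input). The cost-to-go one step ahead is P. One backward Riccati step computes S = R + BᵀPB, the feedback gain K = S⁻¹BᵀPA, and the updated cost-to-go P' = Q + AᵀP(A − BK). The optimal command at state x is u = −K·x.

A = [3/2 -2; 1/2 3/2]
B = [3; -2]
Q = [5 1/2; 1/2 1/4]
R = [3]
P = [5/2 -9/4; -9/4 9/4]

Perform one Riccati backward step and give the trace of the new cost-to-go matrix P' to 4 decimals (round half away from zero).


BᵀP = [12.0000 -11.2500]
S = R + BᵀPB = [3] + [58.5000] = [61.5000]
BᵀPA = [12.3750 -40.8750]
K = S⁻¹·BᵀPA = [0.2012 -0.6646]
A−BK = [0.8963 -0.0061; 0.9024 0.1707]
AᵀP(A−BK) = [0.3224 -0.4002; -0.4002 1.3956]
P' = Q + AᵀP(A−BK) = [5.3224 0.0998; 0.0998 1.6456]
tr(P') = 6.9680

6.9680


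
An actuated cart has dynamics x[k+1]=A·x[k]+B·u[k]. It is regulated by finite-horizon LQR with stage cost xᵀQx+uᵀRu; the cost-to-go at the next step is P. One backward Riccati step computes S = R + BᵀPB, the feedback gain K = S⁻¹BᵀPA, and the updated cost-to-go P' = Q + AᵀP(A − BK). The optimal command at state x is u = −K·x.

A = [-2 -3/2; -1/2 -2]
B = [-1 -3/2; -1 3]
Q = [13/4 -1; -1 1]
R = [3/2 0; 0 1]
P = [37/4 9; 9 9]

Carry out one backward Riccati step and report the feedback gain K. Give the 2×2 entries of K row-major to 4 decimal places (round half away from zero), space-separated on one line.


0.9940 1.2164 -0.2996 -0.6557

BᵀP = [-18.2500 -18.0000; 13.1250 13.5000]
S = R + BᵀPB = [3/2 0; 0 1] + [36.2500 -26.6250; -26.6250 20.8125] = [37.7500 -26.6250; -26.6250 21.8125]
BᵀPA = [45.5000 63.3750; -33.0000 -46.6875]
K = S⁻¹·BᵀPA = [0.9940 1.2164; -0.2996 -0.6557]
A−BK = [-1.4554 -1.2671; 1.3928 1.1834]
AᵀP(A−BK) = [2.1366 2.5183; 2.5183 3.1138]
P' = Q + AᵀP(A−BK) = [5.3866 1.5183; 1.5183 4.1138]
tr(P') = 9.5004


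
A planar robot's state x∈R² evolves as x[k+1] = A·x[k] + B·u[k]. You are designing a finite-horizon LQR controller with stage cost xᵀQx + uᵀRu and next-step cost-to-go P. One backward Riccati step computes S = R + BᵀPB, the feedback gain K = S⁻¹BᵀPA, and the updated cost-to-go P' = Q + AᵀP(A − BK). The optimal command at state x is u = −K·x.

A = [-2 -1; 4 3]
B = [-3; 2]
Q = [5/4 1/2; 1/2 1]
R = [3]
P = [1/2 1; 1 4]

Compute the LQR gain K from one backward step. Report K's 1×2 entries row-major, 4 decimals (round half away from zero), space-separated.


1.6522 1.2609

BᵀP = [0.5000 5.0000]
S = R + BᵀPB = [3] + [8.5000] = [11.5000]
BᵀPA = [19.0000 14.5000]
K = S⁻¹·BᵀPA = [1.6522 1.2609]
A−BK = [2.9565 2.7826; 0.6957 0.4783]
AᵀP(A−BK) = [18.6087 15.0435; 15.0435 12.2174]
P' = Q + AᵀP(A−BK) = [19.8587 15.5435; 15.5435 13.2174]
tr(P') = 33.0761


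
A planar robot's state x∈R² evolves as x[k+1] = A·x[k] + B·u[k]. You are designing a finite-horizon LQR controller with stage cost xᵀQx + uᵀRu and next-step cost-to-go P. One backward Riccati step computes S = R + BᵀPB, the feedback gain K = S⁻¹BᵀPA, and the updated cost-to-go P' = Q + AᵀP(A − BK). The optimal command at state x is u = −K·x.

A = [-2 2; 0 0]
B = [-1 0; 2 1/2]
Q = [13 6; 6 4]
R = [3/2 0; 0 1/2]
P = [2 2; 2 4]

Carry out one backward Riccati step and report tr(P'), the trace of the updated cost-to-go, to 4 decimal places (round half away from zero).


BᵀP = [2.0000 6.0000; 1.0000 2.0000]
S = R + BᵀPB = [3/2 0; 0 1/2] + [10.0000 3.0000; 3.0000 1.0000] = [11.5000 3.0000; 3.0000 1.5000]
BᵀPA = [-4.0000 4.0000; -2.0000 2.0000]
K = S⁻¹·BᵀPA = [0.0000 0.0000; -1.3333 1.3333]
A−BK = [-2.0000 2.0000; 0.6667 -0.6667]
AᵀP(A−BK) = [5.3333 -5.3333; -5.3333 5.3333]
P' = Q + AᵀP(A−BK) = [18.3333 0.6667; 0.6667 9.3333]
tr(P') = 27.6667

27.6667


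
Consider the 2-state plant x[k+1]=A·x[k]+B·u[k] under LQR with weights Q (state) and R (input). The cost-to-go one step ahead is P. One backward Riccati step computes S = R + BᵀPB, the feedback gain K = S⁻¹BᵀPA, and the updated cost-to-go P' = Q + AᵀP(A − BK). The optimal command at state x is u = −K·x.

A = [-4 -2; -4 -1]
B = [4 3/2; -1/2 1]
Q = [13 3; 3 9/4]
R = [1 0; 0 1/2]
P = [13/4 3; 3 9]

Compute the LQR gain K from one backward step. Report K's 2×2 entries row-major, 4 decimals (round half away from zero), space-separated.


0.3064 -0.1257 -3.6061 -1.0126

BᵀP = [11.5000 7.5000; 7.8750 13.5000]
S = R + BᵀPB = [1 0; 0 1/2] + [42.2500 24.7500; 24.7500 25.3125] = [43.2500 24.7500; 24.7500 25.8125]
BᵀPA = [-76.0000 -30.5000; -85.5000 -29.2500]
K = S⁻¹·BᵀPA = [0.3064 -0.1257; -3.6061 -1.0126]
A−BK = [0.1836 0.0218; -0.2407 -0.0502]
AᵀP(A−BK) = [6.9617 1.8657; 1.8657 0.5462]
P' = Q + AᵀP(A−BK) = [19.9617 4.8657; 4.8657 2.7962]
tr(P') = 22.7579


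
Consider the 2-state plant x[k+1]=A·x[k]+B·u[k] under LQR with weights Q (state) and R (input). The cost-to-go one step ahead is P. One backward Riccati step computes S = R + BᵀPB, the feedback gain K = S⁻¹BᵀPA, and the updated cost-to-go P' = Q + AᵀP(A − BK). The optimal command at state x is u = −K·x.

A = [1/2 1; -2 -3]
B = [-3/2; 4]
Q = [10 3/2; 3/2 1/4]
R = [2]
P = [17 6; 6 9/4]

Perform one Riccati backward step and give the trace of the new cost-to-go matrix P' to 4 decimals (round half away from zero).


12.0882

BᵀP = [-1.5000 0.0000]
S = R + BᵀPB = [2] + [2.2500] = [4.2500]
BᵀPA = [-0.7500 -1.5000]
K = S⁻¹·BᵀPA = [-0.1765 -0.3529]
A−BK = [0.2353 0.4706; -1.2941 -1.5882]
AᵀP(A−BK) = [1.1176 0.7353; 0.7353 0.7206]
P' = Q + AᵀP(A−BK) = [11.1176 2.2353; 2.2353 0.9706]
tr(P') = 12.0882


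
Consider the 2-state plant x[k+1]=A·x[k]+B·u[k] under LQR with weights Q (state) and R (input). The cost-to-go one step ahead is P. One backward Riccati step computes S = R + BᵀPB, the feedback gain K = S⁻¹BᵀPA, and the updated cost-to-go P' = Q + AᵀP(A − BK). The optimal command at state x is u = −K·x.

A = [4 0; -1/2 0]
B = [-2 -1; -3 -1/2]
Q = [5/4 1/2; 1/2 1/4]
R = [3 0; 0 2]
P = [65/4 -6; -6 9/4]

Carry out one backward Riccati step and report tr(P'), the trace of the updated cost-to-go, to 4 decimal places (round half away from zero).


29.8988

BᵀP = [-14.5000 5.2500; -13.2500 4.8750]
S = R + BᵀPB = [3 0; 0 2] + [13.2500 11.8750; 11.8750 10.8125] = [16.2500 11.8750; 11.8750 12.8125]
BᵀPA = [-60.6250 0.0000; -55.4375 0.0000]
K = S⁻¹·BᵀPA = [-1.7628 0.0000; -2.6930 0.0000]
A−BK = [-2.2186 0.0000; -7.1349 0.0000]
AᵀP(A−BK) = [28.3988 0.0000; 0.0000 0.0000]
P' = Q + AᵀP(A−BK) = [29.6488 0.5000; 0.5000 0.2500]
tr(P') = 29.8988


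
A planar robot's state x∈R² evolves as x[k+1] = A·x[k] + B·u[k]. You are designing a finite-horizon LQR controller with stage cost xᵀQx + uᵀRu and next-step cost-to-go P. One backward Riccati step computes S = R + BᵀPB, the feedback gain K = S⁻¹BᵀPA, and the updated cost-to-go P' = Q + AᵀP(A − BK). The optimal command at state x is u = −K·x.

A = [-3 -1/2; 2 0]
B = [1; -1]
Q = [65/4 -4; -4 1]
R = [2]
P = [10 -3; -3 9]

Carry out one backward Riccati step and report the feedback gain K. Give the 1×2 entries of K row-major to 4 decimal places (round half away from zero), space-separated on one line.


-2.3333 -0.2407

BᵀP = [13.0000 -12.0000]
S = R + BᵀPB = [2] + [25.0000] = [27.0000]
BᵀPA = [-63.0000 -6.5000]
K = S⁻¹·BᵀPA = [-2.3333 -0.2407]
A−BK = [-0.6667 -0.2593; -0.3333 -0.2407]
AᵀP(A−BK) = [15.0000 2.8333; 2.8333 0.9352]
P' = Q + AᵀP(A−BK) = [31.2500 -1.1667; -1.1667 1.9352]
tr(P') = 33.1852


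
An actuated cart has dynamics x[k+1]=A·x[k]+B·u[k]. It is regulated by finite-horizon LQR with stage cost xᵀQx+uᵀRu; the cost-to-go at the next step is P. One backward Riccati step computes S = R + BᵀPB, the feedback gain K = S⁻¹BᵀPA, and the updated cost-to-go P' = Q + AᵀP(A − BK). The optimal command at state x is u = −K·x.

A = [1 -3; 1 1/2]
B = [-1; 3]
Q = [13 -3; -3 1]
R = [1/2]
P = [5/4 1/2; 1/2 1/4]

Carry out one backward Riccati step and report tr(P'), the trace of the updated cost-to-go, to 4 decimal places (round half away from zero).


BᵀP = [0.2500 0.2500]
S = R + BᵀPB = [1/2] + [0.5000] = [1.0000]
BᵀPA = [0.5000 -0.6250]
K = S⁻¹·BᵀPA = [0.5000 -0.6250]
A−BK = [1.5000 -3.6250; -0.5000 2.3750]
AᵀP(A−BK) = [2.2500 -4.5625; -4.5625 9.4219]
P' = Q + AᵀP(A−BK) = [15.2500 -7.5625; -7.5625 10.4219]
tr(P') = 25.6719

25.6719


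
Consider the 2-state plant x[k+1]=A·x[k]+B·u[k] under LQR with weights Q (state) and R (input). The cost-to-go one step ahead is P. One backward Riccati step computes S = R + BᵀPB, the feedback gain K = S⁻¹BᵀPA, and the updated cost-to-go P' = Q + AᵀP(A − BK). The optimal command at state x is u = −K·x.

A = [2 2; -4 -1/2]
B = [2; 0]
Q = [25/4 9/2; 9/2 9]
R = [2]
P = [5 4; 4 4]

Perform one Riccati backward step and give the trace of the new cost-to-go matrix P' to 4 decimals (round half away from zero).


30.0682

BᵀP = [10.0000 8.0000]
S = R + BᵀPB = [2] + [20.0000] = [22.0000]
BᵀPA = [-12.0000 16.0000]
K = S⁻¹·BᵀPA = [-0.5455 0.7273]
A−BK = [3.0909 0.5455; -4.0000 -0.5000]
AᵀP(A−BK) = [13.4545 0.7273; 0.7273 1.3636]
P' = Q + AᵀP(A−BK) = [19.7045 5.2273; 5.2273 10.3636]
tr(P') = 30.0682


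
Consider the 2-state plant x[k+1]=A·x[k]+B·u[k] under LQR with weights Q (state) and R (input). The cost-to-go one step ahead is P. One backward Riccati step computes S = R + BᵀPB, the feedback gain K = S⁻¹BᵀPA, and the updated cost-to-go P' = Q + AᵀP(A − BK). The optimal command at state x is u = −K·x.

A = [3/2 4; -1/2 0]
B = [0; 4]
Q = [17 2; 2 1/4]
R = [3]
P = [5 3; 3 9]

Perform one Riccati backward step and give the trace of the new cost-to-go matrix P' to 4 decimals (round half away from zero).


90.5765

BᵀP = [12.0000 36.0000]
S = R + BᵀPB = [3] + [144.0000] = [147.0000]
BᵀPA = [0.0000 48.0000]
K = S⁻¹·BᵀPA = [0.0000 0.3265]
A−BK = [1.5000 4.0000; -0.5000 -1.3061]
AᵀP(A−BK) = [9.0000 24.0000; 24.0000 64.3265]
P' = Q + AᵀP(A−BK) = [26.0000 26.0000; 26.0000 64.5765]
tr(P') = 90.5765


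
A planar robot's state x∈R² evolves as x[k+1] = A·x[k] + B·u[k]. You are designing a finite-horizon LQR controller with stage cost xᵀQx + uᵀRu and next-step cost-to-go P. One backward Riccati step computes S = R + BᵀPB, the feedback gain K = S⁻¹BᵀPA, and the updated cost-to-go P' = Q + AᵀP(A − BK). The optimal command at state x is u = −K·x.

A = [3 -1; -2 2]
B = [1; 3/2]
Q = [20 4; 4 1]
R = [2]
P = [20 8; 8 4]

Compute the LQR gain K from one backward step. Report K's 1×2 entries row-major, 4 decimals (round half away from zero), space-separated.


1.2364 -0.0727

BᵀP = [32.0000 14.0000]
S = R + BᵀPB = [2] + [53.0000] = [55.0000]
BᵀPA = [68.0000 -4.0000]
K = S⁻¹·BᵀPA = [1.2364 -0.0727]
A−BK = [1.7636 -0.9273; -3.8545 2.1091]
AᵀP(A−BK) = [15.9273 -7.0545; -7.0545 3.7091]
P' = Q + AᵀP(A−BK) = [35.9273 -3.0545; -3.0545 4.7091]
tr(P') = 40.6364


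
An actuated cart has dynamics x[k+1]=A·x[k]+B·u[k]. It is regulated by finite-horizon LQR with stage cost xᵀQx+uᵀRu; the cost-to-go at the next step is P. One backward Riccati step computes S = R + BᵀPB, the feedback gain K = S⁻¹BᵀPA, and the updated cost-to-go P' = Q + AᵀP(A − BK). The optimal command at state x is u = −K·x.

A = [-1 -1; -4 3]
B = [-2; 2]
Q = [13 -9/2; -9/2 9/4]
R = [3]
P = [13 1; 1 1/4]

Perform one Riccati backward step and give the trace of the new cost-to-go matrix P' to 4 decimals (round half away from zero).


22.8281

BᵀP = [-24.0000 -1.5000]
S = R + BᵀPB = [3] + [45.0000] = [48.0000]
BᵀPA = [30.0000 19.5000]
K = S⁻¹·BᵀPA = [0.6250 0.4063]
A−BK = [0.2500 -0.1875; -5.2500 2.1875]
AᵀP(A−BK) = [6.2500 -1.1875; -1.1875 1.3281]
P' = Q + AᵀP(A−BK) = [19.2500 -5.6875; -5.6875 3.5781]
tr(P') = 22.8281


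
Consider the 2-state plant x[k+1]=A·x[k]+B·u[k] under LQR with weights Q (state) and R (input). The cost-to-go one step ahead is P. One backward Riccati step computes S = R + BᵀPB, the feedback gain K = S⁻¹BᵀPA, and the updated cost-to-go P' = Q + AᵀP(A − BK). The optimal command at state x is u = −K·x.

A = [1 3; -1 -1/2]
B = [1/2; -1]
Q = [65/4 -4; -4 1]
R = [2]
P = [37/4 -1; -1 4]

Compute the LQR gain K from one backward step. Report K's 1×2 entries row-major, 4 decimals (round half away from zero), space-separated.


1.0872 2.0537

BᵀP = [5.6250 -4.5000]
S = R + BᵀPB = [2] + [7.3125] = [9.3125]
BᵀPA = [10.1250 19.1250]
K = S⁻¹·BᵀPA = [1.0872 2.0537]
A−BK = [0.4564 1.9732; 0.0872 1.5537]
AᵀP(A−BK) = [4.2416 12.4564; 12.4564 47.9732]
P' = Q + AᵀP(A−BK) = [20.4916 8.4564; 8.4564 48.9732]
tr(P') = 69.4648


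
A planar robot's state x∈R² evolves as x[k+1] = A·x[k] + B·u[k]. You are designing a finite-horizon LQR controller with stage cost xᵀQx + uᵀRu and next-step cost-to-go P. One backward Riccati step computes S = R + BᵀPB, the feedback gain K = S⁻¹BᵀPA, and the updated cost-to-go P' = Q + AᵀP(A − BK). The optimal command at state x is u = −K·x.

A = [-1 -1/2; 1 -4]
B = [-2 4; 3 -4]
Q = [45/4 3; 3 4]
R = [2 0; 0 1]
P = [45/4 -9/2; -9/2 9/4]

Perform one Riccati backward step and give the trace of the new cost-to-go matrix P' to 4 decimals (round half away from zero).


19.4019

BᵀP = [-36.0000 15.7500; 63.0000 -27.0000]
S = R + BᵀPB = [2 0; 0 1] + [119.2500 -207.0000; -207.0000 360.0000] = [121.2500 -207.0000; -207.0000 361.0000]
BᵀPA = [51.7500 -45.0000; -90.0000 76.5000]
K = S⁻¹·BᵀPA = [0.0561 -0.4440; -0.2171 -0.0427]
A−BK = [-0.0192 -1.2173; -0.0369 -2.8387]
AᵀP(A−BK) = [0.0543 0.0107; 0.0107 4.0976]
P' = Q + AᵀP(A−BK) = [11.3043 3.0107; 3.0107 8.0976]
tr(P') = 19.4019


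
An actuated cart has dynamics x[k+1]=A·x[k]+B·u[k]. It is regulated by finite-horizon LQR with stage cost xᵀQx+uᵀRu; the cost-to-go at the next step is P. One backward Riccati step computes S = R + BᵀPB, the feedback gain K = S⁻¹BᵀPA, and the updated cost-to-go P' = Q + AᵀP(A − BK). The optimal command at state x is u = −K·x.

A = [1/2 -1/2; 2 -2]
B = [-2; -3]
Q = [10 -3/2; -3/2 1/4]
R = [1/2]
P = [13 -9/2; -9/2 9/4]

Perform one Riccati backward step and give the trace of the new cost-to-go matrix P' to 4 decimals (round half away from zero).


BᵀP = [-12.5000 2.2500]
S = R + BᵀPB = [1/2] + [18.2500] = [18.7500]
BᵀPA = [-1.7500 1.7500]
K = S⁻¹·BᵀPA = [-0.0933 0.0933]
A−BK = [0.3133 -0.3133; 1.7200 -1.7200]
AᵀP(A−BK) = [3.0867 -3.0867; -3.0867 3.0867]
P' = Q + AᵀP(A−BK) = [13.0867 -4.5867; -4.5867 3.3367]
tr(P') = 16.4233

16.4233


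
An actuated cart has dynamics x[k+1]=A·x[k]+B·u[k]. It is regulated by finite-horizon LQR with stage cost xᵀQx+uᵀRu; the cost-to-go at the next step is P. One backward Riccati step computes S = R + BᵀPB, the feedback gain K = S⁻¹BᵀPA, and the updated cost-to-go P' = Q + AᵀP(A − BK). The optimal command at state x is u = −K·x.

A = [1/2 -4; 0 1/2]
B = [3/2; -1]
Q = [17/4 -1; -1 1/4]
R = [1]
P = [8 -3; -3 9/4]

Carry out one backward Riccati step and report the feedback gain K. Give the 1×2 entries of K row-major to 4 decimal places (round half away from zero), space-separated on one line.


BᵀP = [15.0000 -6.7500]
S = R + BᵀPB = [1] + [29.2500] = [30.2500]
BᵀPA = [7.5000 -63.3750]
K = S⁻¹·BᵀPA = [0.2479 -2.0950]
A−BK = [0.1281 -0.8574; 0.2479 -1.5950]
AᵀP(A−BK) = [0.1405 -1.0372; -1.0372 7.7893]
P' = Q + AᵀP(A−BK) = [4.3905 -2.0372; -2.0372 8.0393]
tr(P') = 12.4298

0.2479 -2.0950


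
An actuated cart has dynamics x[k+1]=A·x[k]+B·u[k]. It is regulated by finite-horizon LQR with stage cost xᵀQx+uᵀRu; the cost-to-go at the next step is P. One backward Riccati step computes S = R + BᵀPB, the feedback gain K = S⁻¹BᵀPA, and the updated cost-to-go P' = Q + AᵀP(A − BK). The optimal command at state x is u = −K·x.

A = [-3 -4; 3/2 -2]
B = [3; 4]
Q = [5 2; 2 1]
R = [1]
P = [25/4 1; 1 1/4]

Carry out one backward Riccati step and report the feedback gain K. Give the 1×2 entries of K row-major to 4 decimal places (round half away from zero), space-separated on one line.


-0.7302 -1.1613

BᵀP = [22.7500 4.0000]
S = R + BᵀPB = [1] + [84.2500] = [85.2500]
BᵀPA = [-62.2500 -99.0000]
K = S⁻¹·BᵀPA = [-0.7302 -1.1613]
A−BK = [-0.8094 -0.5161; 4.4208 2.6452]
AᵀP(A−BK) = [2.3572 1.9597; 1.9597 2.0323]
P' = Q + AᵀP(A−BK) = [7.3572 3.9597; 3.9597 3.0323]
tr(P') = 10.3895


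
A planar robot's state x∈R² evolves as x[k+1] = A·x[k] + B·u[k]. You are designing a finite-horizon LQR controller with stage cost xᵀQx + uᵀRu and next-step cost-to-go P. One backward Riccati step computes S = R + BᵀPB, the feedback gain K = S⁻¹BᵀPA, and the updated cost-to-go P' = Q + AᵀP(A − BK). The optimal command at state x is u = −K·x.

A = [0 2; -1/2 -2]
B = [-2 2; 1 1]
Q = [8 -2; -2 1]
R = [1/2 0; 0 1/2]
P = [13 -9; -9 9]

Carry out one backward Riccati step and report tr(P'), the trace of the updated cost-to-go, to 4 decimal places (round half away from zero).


BᵀP = [-35.0000 27.0000; 17.0000 -9.0000]
S = R + BᵀPB = [1/2 0; 0 1/2] + [97.0000 -43.0000; -43.0000 25.0000] = [97.5000 -43.0000; -43.0000 25.5000]
BᵀPA = [-13.5000 -124.0000; 4.5000 52.0000]
K = S⁻¹·BᵀPA = [-0.2366 -1.4531; -0.2224 -0.4111]
A−BK = [-0.0282 -0.0840; -0.0410 -0.1357]
AᵀP(A−BK) = [0.0574 0.2330; 0.2330 1.1926]
P' = Q + AᵀP(A−BK) = [8.0574 -1.7670; -1.7670 2.1926]
tr(P') = 10.2500

10.2500


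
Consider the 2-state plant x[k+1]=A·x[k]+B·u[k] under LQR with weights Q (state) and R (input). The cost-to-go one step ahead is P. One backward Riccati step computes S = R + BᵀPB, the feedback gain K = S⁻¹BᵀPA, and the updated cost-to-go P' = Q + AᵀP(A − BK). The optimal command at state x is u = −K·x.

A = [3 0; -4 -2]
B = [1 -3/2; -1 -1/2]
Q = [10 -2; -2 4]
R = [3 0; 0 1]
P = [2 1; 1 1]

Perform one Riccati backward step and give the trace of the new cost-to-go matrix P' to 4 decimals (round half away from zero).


23.0748

BᵀP = [1.0000 0.0000; -3.5000 -2.0000]
S = R + BᵀPB = [3 0; 0 1] + [1.0000 -1.5000; -1.5000 6.2500] = [4.0000 -1.5000; -1.5000 7.2500]
BᵀPA = [3.0000 0.0000; -2.5000 4.0000]
K = S⁻¹·BᵀPA = [0.6729 0.2243; -0.2056 0.5981]
A−BK = [2.0187 0.6729; -3.4299 -1.4766]
AᵀP(A−BK) = [7.4673 2.8224; 2.8224 1.6075]
P' = Q + AᵀP(A−BK) = [17.4673 0.8224; 0.8224 5.6075]
tr(P') = 23.0748


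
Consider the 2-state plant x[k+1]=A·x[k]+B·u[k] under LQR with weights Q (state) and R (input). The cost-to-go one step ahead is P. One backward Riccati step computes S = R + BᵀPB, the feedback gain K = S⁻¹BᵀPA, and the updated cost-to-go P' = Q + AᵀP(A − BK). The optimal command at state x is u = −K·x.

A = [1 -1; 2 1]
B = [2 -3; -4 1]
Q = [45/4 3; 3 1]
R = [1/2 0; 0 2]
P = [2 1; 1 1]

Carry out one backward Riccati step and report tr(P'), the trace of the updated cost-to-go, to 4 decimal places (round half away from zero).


13.6549

BᵀP = [0.0000 -2.0000; -5.0000 -2.0000]
S = R + BᵀPB = [1/2 0; 0 2] + [8.0000 -2.0000; -2.0000 13.0000] = [8.5000 -2.0000; -2.0000 15.0000]
BᵀPA = [-4.0000 -2.0000; -9.0000 3.0000]
K = S⁻¹·BᵀPA = [-0.6316 -0.1943; -0.6842 0.1741]
A−BK = [0.2105 -0.0891; 0.1579 0.0486]
AᵀP(A−BK) = [1.3158 -0.2105; -0.2105 0.0891]
P' = Q + AᵀP(A−BK) = [12.5658 2.7895; 2.7895 1.0891]
tr(P') = 13.6549


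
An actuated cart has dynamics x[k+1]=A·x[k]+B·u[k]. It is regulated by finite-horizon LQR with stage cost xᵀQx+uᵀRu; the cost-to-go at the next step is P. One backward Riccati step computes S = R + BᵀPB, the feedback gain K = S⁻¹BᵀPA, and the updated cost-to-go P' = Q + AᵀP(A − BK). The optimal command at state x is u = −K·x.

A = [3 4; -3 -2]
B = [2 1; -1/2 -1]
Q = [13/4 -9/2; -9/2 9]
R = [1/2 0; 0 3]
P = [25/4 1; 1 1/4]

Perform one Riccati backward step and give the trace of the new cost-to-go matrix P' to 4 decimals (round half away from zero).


15.3536

BᵀP = [12.0000 1.8750; 5.2500 0.7500]
S = R + BᵀPB = [1/2 0; 0 3] + [23.0625 10.1250; 10.1250 4.5000] = [23.5625 10.1250; 10.1250 7.5000]
BᵀPA = [30.3750 44.2500; 13.5000 19.5000]
K = S⁻¹·BᵀPA = [1.2280 1.8117; 0.1421 0.1541]
A−BK = [0.4018 0.2224; -2.2438 -0.9400]
AᵀP(A−BK) = [1.2792 1.3872; 1.3872 1.8244]
P' = Q + AᵀP(A−BK) = [4.5292 -3.1128; -3.1128 10.8244]
tr(P') = 15.3536


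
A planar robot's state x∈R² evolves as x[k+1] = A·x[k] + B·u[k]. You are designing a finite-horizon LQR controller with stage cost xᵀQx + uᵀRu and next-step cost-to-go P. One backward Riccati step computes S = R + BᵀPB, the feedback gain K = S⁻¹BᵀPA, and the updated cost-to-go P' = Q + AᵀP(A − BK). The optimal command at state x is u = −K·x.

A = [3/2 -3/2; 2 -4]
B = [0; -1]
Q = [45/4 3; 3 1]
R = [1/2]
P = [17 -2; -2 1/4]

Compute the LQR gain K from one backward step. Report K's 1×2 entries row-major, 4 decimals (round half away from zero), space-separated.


3.3333 -2.6667

BᵀP = [2.0000 -0.2500]
S = R + BᵀPB = [1/2] + [0.2500] = [0.7500]
BᵀPA = [2.5000 -2.0000]
K = S⁻¹·BᵀPA = [3.3333 -2.6667]
A−BK = [1.5000 -1.5000; 5.3333 -6.6667]
AᵀP(A−BK) = [18.9167 -15.5833; -15.5833 12.9167]
P' = Q + AᵀP(A−BK) = [30.1667 -12.5833; -12.5833 13.9167]
tr(P') = 44.0833


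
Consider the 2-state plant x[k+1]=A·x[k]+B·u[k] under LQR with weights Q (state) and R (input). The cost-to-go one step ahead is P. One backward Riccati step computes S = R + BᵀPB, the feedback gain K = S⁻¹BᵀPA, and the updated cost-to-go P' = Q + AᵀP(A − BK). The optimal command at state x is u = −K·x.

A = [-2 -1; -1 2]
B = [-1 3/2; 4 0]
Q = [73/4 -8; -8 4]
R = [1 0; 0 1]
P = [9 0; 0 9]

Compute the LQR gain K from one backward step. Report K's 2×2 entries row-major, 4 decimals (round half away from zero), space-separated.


BᵀP = [-9.0000 36.0000; 13.5000 0.0000]
S = R + BᵀPB = [1 0; 0 1] + [153.0000 -13.5000; -13.5000 20.2500] = [154.0000 -13.5000; -13.5000 21.2500]
BᵀPA = [-18.0000 81.0000; -27.0000 -13.5000]
K = S⁻¹·BᵀPA = [-0.2417 0.4980; -1.4242 -0.3189]
A−BK = [-0.1055 -0.0236; -0.0331 0.0079]
AᵀP(A−BK) = [2.1967 0.3539; 0.3539 0.3553]
P' = Q + AᵀP(A−BK) = [20.4467 -7.6461; -7.6461 4.3553]
tr(P') = 24.8020

-0.2417 0.4980 -1.4242 -0.3189


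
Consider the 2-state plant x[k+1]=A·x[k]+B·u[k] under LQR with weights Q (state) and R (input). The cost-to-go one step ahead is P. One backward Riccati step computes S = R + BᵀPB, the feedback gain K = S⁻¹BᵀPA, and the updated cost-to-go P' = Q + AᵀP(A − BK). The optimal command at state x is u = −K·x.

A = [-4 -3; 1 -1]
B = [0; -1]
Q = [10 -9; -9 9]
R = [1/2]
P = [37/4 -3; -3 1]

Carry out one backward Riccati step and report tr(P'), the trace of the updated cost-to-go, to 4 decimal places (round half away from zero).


102.9167

BᵀP = [3.0000 -1.0000]
S = R + BᵀPB = [1/2] + [1.0000] = [1.5000]
BᵀPA = [-13.0000 -8.0000]
K = S⁻¹·BᵀPA = [-8.6667 -5.3333]
A−BK = [-4.0000 -3.0000; -7.6667 -6.3333]
AᵀP(A−BK) = [60.3333 37.6667; 37.6667 23.5833]
P' = Q + AᵀP(A−BK) = [70.3333 28.6667; 28.6667 32.5833]
tr(P') = 102.9167


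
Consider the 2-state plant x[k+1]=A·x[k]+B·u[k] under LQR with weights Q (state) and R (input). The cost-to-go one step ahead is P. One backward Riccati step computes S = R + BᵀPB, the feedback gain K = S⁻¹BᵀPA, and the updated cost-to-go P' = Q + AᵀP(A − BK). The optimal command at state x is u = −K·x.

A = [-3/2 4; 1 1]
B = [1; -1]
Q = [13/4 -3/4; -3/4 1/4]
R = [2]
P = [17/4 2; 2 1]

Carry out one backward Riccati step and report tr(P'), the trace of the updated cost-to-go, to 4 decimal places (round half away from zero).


BᵀP = [2.2500 1.0000]
S = R + BᵀPB = [2] + [1.2500] = [3.2500]
BᵀPA = [-2.3750 10.0000]
K = S⁻¹·BᵀPA = [-0.7308 3.0769]
A−BK = [-0.7692 0.9231; 0.2692 4.0769]
AᵀP(A−BK) = [2.8269 -12.1923; -12.1923 54.2308]
P' = Q + AᵀP(A−BK) = [6.0769 -12.9423; -12.9423 54.4808]
tr(P') = 60.5577

60.5577


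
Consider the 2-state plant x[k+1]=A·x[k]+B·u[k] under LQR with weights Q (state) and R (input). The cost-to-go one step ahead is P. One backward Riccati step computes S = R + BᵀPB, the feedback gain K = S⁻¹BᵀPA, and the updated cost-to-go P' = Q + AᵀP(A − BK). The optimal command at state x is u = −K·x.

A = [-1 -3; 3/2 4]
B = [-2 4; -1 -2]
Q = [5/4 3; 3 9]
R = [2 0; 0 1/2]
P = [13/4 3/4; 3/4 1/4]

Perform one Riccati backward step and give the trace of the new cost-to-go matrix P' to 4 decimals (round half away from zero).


BᵀP = [-7.2500 -1.7500; 11.5000 2.5000]
S = R + BᵀPB = [2 0; 0 1/2] + [16.2500 -25.5000; -25.5000 41.0000] = [18.2500 -25.5000; -25.5000 41.5000]
BᵀPA = [4.6250 14.7500; -7.7500 -24.5000]
K = S⁻¹·BᵀPA = [-0.0531 -0.1179; -0.2194 -0.6628]
A−BK = [-0.2287 -0.5846; 1.0082 2.5566]
AᵀP(A−BK) = [0.1079 0.2835; 0.2835 0.7503]
P' = Q + AᵀP(A−BK) = [1.3579 3.2835; 3.2835 9.7503]
tr(P') = 11.1082

11.1082


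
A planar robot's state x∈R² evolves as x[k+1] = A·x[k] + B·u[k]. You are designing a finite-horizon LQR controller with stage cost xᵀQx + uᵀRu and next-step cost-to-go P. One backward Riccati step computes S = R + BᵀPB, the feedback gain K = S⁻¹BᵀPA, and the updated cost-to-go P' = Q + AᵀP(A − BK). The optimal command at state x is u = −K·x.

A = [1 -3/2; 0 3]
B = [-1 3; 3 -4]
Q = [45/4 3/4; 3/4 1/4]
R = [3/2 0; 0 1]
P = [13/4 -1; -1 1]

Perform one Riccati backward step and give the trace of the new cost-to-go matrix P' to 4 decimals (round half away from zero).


12.3480

BᵀP = [-6.2500 4.0000; 13.7500 -7.0000]
S = R + BᵀPB = [3/2 0; 0 1] + [18.2500 -34.7500; -34.7500 69.2500] = [19.7500 -34.7500; -34.7500 70.2500]
BᵀPA = [-6.2500 21.3750; 13.7500 -41.6250]
K = S⁻¹·BᵀPA = [0.2154 0.3065; 0.3023 -0.4409]
A−BK = [0.3085 0.1293; 0.5629 0.3169]
AᵀP(A−BK) = [0.4399 0.1032; 0.1032 0.4081]
P' = Q + AᵀP(A−BK) = [11.6899 0.8532; 0.8532 0.6581]
tr(P') = 12.3480


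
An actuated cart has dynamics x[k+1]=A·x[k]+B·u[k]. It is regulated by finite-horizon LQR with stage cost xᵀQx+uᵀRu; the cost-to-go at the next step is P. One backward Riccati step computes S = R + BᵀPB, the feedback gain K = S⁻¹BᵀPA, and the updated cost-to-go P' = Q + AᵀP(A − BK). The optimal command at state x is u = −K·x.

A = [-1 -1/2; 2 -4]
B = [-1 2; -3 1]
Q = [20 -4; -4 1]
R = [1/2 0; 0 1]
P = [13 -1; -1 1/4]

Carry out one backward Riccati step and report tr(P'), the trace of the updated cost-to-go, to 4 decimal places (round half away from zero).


22.9123

BᵀP = [-10.0000 0.2500; 25.0000 -1.7500]
S = R + BᵀPB = [1/2 0; 0 1] + [9.2500 -19.7500; -19.7500 48.2500] = [9.7500 -19.7500; -19.7500 49.2500]
BᵀPA = [10.5000 4.0000; -28.5000 -5.5000]
K = S⁻¹·BᵀPA = [-0.5076 0.9806; -0.7822 0.2816]
A−BK = [0.0569 -0.0825; 1.2594 -1.3398]
AᵀP(A−BK) = [1.0361 -0.7718; -0.7718 0.8762]
P' = Q + AᵀP(A−BK) = [21.0361 -4.7718; -4.7718 1.8762]
tr(P') = 22.9123


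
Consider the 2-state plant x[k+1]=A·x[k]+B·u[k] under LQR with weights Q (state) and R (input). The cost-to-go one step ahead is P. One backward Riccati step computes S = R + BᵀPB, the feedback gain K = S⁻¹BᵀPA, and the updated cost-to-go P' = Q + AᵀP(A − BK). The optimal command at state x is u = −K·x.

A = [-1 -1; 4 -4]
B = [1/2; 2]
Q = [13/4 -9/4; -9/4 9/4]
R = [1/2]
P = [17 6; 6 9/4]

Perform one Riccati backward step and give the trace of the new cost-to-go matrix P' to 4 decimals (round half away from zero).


BᵀP = [20.5000 7.5000]
S = R + BᵀPB = [1/2] + [25.2500] = [25.7500]
BᵀPA = [9.5000 -50.5000]
K = S⁻¹·BᵀPA = [0.3689 -1.9612]
A−BK = [-1.1845 -0.0194; 3.2621 -0.0777]
AᵀP(A−BK) = [1.4951 -0.3689; -0.3689 1.9612]
P' = Q + AᵀP(A−BK) = [4.7451 -2.6189; -2.6189 4.2112]
tr(P') = 8.9563

8.9563


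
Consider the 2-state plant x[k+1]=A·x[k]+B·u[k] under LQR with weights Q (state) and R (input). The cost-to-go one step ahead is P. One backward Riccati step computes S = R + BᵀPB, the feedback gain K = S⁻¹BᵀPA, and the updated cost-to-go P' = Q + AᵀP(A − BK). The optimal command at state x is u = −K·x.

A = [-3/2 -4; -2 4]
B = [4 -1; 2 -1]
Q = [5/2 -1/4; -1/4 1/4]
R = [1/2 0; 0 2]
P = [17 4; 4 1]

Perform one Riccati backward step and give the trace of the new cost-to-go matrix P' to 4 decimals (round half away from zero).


4.8422

BᵀP = [76.0000 18.0000; -21.0000 -5.0000]
S = R + BᵀPB = [1/2 0; 0 2] + [340.0000 -94.0000; -94.0000 26.0000] = [340.5000 -94.0000; -94.0000 28.0000]
BᵀPA = [-150.0000 -232.0000; 41.5000 64.0000]
K = S⁻¹·BᵀPA = [-0.4284 -0.6877; 0.0441 -0.0229]
A−BK = [0.2575 -1.2722; -1.0992 5.3524]
AᵀP(A−BK) = [0.1667 -0.2006; -0.2006 1.9255]
P' = Q + AᵀP(A−BK) = [2.6667 -0.4506; -0.4506 2.1755]
tr(P') = 4.8422


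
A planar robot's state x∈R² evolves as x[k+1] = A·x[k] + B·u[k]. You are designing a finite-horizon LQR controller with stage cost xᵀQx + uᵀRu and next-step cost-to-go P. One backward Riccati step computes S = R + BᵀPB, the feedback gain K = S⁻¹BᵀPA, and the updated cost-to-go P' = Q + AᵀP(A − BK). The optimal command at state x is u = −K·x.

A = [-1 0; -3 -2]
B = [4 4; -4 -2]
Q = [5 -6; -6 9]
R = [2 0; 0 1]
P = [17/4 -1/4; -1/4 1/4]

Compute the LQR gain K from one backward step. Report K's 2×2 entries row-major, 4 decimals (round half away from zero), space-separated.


BᵀP = [18.0000 -2.0000; 17.5000 -1.5000]
S = R + BᵀPB = [2 0; 0 1] + [80.0000 76.0000; 76.0000 73.0000] = [82.0000 76.0000; 76.0000 74.0000]
BᵀPA = [-12.0000 4.0000; -13.0000 3.0000]
K = S⁻¹·BᵀPA = [0.3425 0.2329; -0.5274 -0.1986]
A−BK = [-0.2603 -0.1370; -2.6849 -1.4658]
AᵀP(A−BK) = [2.2534 1.2123; 1.2123 0.6644]
P' = Q + AᵀP(A−BK) = [7.2534 -4.7877; -4.7877 9.6644]
tr(P') = 16.9178

0.3425 0.2329 -0.5274 -0.1986


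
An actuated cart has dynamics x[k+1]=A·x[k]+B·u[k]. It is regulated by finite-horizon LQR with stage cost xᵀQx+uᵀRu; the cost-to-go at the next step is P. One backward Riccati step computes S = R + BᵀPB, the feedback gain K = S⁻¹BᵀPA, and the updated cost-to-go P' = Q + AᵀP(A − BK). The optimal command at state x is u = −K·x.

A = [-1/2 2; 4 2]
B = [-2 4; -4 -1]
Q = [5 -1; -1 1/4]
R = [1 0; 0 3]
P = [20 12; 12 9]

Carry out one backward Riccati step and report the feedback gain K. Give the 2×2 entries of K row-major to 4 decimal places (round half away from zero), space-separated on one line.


BᵀP = [-88.0000 -60.0000; 68.0000 39.0000]
S = R + BᵀPB = [1 0; 0 3] + [416.0000 -292.0000; -292.0000 233.0000] = [417.0000 -292.0000; -292.0000 236.0000]
BᵀPA = [-196.0000 -296.0000; 122.0000 214.0000]
K = S⁻¹·BᵀPA = [-0.8086 -0.5604; -0.4836 0.2134]
A−BK = [-0.1830 0.0256; 0.2819 -0.0281]
AᵀP(A−BK) = [1.5023 0.1269; 0.1269 0.4536]
P' = Q + AᵀP(A−BK) = [6.5023 -0.8731; -0.8731 0.7036]
tr(P') = 7.2059

-0.8086 -0.5604 -0.4836 0.2134


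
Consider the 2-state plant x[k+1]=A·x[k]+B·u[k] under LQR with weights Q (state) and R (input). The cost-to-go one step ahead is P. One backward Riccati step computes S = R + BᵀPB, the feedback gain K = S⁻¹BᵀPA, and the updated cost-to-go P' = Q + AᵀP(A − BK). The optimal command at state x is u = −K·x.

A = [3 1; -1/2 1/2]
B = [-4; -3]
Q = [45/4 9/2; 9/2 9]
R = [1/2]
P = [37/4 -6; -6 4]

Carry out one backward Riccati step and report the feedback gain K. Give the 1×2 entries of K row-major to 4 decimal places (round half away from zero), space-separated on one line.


-1.5556 -0.3210

BᵀP = [-19.0000 12.0000]
S = R + BᵀPB = [1/2] + [40.0000] = [40.5000]
BᵀPA = [-63.0000 -13.0000]
K = S⁻¹·BᵀPA = [-1.5556 -0.3210]
A−BK = [-3.2222 -0.2840; -5.1667 -0.4630]
AᵀP(A−BK) = [4.2500 0.5278; 0.5278 0.0772]
P' = Q + AᵀP(A−BK) = [15.5000 5.0278; 5.0278 9.0772]
tr(P') = 24.5772


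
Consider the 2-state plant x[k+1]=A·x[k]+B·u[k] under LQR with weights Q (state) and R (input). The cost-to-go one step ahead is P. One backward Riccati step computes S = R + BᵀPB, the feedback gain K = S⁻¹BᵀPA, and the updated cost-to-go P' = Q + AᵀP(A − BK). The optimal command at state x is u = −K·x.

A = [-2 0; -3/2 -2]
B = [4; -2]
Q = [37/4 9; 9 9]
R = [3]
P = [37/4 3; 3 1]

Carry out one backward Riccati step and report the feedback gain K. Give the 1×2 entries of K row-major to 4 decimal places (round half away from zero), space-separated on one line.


BᵀP = [31.0000 10.0000]
S = R + BᵀPB = [3] + [104.0000] = [107.0000]
BᵀPA = [-77.0000 -20.0000]
K = S⁻¹·BᵀPA = [-0.7196 -0.1869]
A−BK = [0.8785 0.7477; -2.9393 -2.3738]
AᵀP(A−BK) = [1.8388 0.6075; 0.6075 0.2617]
P' = Q + AᵀP(A−BK) = [11.0888 9.6075; 9.6075 9.2617]
tr(P') = 20.3505

-0.7196 -0.1869


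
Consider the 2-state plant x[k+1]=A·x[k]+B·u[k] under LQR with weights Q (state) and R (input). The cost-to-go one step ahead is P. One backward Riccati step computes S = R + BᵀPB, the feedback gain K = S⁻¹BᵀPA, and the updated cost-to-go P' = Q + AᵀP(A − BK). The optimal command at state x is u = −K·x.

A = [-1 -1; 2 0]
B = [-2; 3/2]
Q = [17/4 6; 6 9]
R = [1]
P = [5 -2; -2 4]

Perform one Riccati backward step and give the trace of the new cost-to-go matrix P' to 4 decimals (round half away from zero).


17.2976

BᵀP = [-13.0000 10.0000]
S = R + BᵀPB = [1] + [41.0000] = [42.0000]
BᵀPA = [33.0000 13.0000]
K = S⁻¹·BᵀPA = [0.7857 0.3095]
A−BK = [0.5714 -0.3810; 0.8214 -0.4643]
AᵀP(A−BK) = [3.0714 -1.2143; -1.2143 0.9762]
P' = Q + AᵀP(A−BK) = [7.3214 4.7857; 4.7857 9.9762]
tr(P') = 17.2976


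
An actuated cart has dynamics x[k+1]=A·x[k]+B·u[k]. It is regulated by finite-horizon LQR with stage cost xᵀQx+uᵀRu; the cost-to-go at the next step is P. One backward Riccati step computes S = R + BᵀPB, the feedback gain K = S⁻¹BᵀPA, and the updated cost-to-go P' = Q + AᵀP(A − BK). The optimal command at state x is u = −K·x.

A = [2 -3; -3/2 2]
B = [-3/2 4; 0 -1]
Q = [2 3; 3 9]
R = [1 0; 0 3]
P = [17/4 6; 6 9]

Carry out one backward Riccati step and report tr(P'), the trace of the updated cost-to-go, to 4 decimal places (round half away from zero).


BᵀP = [-6.3750 -9.0000; 11.0000 15.0000]
S = R + BᵀPB = [1 0; 0 3] + [9.5625 -16.5000; -16.5000 29.0000] = [10.5625 -16.5000; -16.5000 32.0000]
BᵀPA = [0.7500 1.1250; -0.5000 -3.0000]
K = S⁻¹·BᵀPA = [0.2395 -0.2053; 0.1079 -0.1996]
A−BK = [1.9278 -2.5095; -1.3921 1.8004]
AᵀP(A−BK) = [1.1243 -1.4458; -1.4458 1.8821]
P' = Q + AᵀP(A−BK) = [3.1243 1.5542; 1.5542 10.8821]
tr(P') = 14.0064

14.0064
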